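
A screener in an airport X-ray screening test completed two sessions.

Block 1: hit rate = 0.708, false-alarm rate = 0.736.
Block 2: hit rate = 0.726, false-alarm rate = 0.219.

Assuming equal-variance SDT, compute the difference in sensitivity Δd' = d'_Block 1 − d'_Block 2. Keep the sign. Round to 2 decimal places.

Block 1: z(0.708) = 0.548, z(0.736) = 0.631, d' = -0.083
Block 2: z(0.726) = 0.601, z(0.219) = -0.776, d' = 1.377
Δd' = d'_Block 1 − d'_Block 2 = -0.083 − 1.377 = -1.460
Block 2 has the higher sensitivity.

Δd' = -1.46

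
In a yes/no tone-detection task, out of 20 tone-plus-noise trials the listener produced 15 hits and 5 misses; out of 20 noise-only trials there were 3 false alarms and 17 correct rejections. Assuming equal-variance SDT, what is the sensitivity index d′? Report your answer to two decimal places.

d′ = 1.71

H = 15/20 = 0.7500
FA = 3/20 = 0.1500
z(H) = z(0.7500) = 0.674
z(FA) = z(0.1500) = -1.036
d' = z(H) − z(FA) = 0.674 − (-1.036) = 1.710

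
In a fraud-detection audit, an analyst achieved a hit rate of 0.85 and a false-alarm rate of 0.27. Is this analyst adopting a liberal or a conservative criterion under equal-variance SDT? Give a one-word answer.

z(H) = 1.036, z(FA) = -0.613
c = −½·(z(H) + z(FA)) = -0.2115
c < 0 → liberal criterion (biased toward responding “yes”).

liberal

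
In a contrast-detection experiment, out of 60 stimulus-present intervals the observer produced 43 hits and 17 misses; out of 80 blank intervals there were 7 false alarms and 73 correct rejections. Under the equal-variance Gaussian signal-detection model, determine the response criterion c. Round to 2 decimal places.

c = 0.39

H = 43/60 = 0.7167
FA = 7/80 = 0.0875
z(H) = 0.5731
z(FA) = -1.3563
c = −½·[z(H) + z(FA)] = −0.5 × (0.5731 + (-1.3563)) = 0.3916
c > 0: the observer has a conservative response bias.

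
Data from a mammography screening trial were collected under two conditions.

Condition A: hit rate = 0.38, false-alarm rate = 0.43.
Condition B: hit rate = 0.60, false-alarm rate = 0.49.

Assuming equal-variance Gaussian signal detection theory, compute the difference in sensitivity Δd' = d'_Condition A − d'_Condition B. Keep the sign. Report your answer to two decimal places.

Condition A: z(0.38) = -0.305, z(0.43) = -0.176, d' = -0.129
Condition B: z(0.60) = 0.253, z(0.49) = -0.025, d' = 0.278
Δd' = d'_Condition A − d'_Condition B = -0.129 − 0.278 = -0.407
Condition B has the higher sensitivity.

Δd' = -0.41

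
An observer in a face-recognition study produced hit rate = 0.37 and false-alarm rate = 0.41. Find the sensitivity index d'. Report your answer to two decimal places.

d' = -0.10

z(0.37) = -0.332, z(0.41) = -0.228
d' = z(H) − z(FA) = -0.332 − (-0.228) = -0.104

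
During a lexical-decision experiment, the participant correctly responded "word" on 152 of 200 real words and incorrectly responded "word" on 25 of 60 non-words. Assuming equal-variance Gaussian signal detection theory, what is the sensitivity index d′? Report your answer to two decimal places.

H = 152/200 = 0.7600
FA = 25/60 = 0.4167
z(H) = z(0.7600) = 0.706
z(FA) = z(0.4167) = -0.210
d' = z(H) − z(FA) = 0.706 − (-0.210) = 0.916

d′ = 0.92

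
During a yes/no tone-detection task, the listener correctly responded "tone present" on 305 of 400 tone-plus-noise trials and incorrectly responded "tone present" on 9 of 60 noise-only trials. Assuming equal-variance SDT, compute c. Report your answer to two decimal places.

H = 305/400 = 0.7625
FA = 9/60 = 0.1500
z(0.7625) = 0.7144, z(0.1500) = -1.0364
c = −½·[z(H) + z(FA)] = −0.5 × (0.7144 + (-1.0364)) = 0.1610
c > 0: the listener has a conservative response bias.

c = 0.16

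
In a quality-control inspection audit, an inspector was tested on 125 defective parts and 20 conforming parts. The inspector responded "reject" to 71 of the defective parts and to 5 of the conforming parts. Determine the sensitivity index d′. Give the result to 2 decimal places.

d′ = 0.85

H = 71/125 = 0.5680
FA = 5/20 = 0.2500
z(0.5680) = 0.171, z(0.2500) = -0.674
d' = z(H) − z(FA) = 0.171 − (-0.674) = 0.845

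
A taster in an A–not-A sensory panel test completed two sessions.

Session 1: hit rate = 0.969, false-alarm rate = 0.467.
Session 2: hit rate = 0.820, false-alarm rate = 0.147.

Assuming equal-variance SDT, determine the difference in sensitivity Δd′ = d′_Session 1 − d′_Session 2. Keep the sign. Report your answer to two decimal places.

Δd′ = -0.02

Session 1: z(0.969) = 1.866, z(0.467) = -0.083, d' = 1.949
Session 2: z(0.820) = 0.915, z(0.147) = -1.049, d' = 1.964
Δd' = d'_Session 1 − d'_Session 2 = 1.949 − 1.964 = -0.015
Session 2 has the higher sensitivity.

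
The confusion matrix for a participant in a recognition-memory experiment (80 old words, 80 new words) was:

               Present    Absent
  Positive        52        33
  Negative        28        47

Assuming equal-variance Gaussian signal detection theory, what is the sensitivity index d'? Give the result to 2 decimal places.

d' = 0.61

H = 52/80 = 0.6500
FA = 33/80 = 0.4125
z(H) = z(0.6500) = 0.385
z(FA) = z(0.4125) = -0.221
d' = z(H) − z(FA) = 0.385 − (-0.221) = 0.606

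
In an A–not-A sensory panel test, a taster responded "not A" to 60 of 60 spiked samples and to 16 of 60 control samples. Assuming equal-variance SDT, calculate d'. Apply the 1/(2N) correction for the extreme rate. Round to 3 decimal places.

The hit rate is 60/60 = 1, so apply the 1/(2N) correction: H → 1 − 1/(2·60) = 0.99167.
z(H) = z(0.99167) = 2.3941
z(FA) = z(0.26667) = -0.6229
d' = 2.3941 − (-0.6229) = 3.0170

d' = 3.017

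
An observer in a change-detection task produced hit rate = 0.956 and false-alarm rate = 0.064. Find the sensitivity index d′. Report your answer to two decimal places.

d′ = 3.23

z(H) = z(0.956) = 1.7060
z(FA) = z(0.064) = -1.5220
d' = z(H) − z(FA) = 1.7060 − (-1.5220) = 3.2280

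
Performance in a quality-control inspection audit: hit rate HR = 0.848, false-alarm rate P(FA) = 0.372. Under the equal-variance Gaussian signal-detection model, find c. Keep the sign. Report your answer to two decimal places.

c = -0.35

z(H) = z(0.848) = 1.0279
z(FA) = z(0.372) = -0.3266
c = −½·[z(H) + z(FA)] = −0.5 × (1.0279 + (-0.3266)) = -0.35065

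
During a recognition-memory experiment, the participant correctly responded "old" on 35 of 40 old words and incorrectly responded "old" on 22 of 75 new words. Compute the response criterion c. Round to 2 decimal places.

c = -0.30

H = 35/40 = 0.8750
FA = 22/75 = 0.2933
z(H) = 1.150
z(FA) = -0.544
c = −½·[z(H) + z(FA)] = −0.5 × (1.150 + (-0.544)) = -0.303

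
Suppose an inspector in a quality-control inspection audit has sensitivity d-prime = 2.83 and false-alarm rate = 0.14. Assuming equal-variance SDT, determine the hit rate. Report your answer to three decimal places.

z(false-alarm rate) = z(0.14) = -1.0803
z(H) = z(FA) + d' = -1.0803 + 2.83 = 1.7497
hit rate = Φ(1.7497) = 0.9599

hit rate = 0.960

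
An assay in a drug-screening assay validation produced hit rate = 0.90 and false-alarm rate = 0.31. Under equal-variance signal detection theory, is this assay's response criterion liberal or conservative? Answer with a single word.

liberal

z(H) = 1.282, z(FA) = -0.496
c = −½·(z(H) + z(FA)) = -0.393
c < 0 → liberal criterion (biased toward responding “yes”).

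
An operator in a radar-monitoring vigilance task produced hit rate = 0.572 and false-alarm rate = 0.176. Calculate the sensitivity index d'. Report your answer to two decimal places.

Φ⁻¹(H) = Φ⁻¹(0.572) = 0.181
Φ⁻¹(FA) = Φ⁻¹(0.176) = -0.931
d' = z(H) − z(FA) = 0.181 − (-0.931) = 1.112

d' = 1.11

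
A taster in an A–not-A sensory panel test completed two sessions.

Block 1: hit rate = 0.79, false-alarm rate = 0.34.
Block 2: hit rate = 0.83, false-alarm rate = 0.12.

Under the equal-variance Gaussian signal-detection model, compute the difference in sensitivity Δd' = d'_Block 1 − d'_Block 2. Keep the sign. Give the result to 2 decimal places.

Block 1: z(0.79) = 0.806, z(0.34) = -0.412, d' = 1.218
Block 2: z(0.83) = 0.954, z(0.12) = -1.175, d' = 2.129
Δd' = d'_Block 1 − d'_Block 2 = 1.218 − 2.129 = -0.911
Block 2 has the higher sensitivity.

Δd' = -0.91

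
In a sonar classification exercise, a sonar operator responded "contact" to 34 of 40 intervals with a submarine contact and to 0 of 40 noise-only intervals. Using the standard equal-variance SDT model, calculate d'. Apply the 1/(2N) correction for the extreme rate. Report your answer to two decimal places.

d' = 3.28

The false-alarm rate is 0/40 = 0, so apply the 1/(2N) correction: FA → 1/(2·40) = 0.01250.
z(H) = z(0.85000) = 1.036
z(FA) = z(0.01250) = -2.241
d' = 1.036 − (-2.241) = 3.277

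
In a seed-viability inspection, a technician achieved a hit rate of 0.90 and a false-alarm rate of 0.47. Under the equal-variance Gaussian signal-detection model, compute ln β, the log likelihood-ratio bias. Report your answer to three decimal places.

ln β = -0.818

Φ⁻¹(H) = Φ⁻¹(0.90) = 1.2816
Φ⁻¹(FA) = Φ⁻¹(0.47) = -0.0753
ln β = −½·[z(H)² − z(FA)²] = −0.5 × (1.6425 − 0.0057) = -0.8184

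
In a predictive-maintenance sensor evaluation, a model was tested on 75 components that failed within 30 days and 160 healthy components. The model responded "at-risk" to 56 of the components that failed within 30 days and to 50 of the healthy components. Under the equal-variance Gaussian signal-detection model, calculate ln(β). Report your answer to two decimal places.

H = 56/75 = 0.7467
FA = 50/160 = 0.3125
z(H) = 0.664
z(FA) = -0.489
ln β = −½·[z(H)² − z(FA)²] = −0.5 × (0.441 − 0.239) = -0.101

ln β = -0.10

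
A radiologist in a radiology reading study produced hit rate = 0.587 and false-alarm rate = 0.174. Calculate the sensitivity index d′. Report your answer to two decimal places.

z(H) = 0.2198
z(FA) = -0.9385
d' = z(H) − z(FA) = 0.2198 − (-0.9385) = 1.1583

d′ = 1.16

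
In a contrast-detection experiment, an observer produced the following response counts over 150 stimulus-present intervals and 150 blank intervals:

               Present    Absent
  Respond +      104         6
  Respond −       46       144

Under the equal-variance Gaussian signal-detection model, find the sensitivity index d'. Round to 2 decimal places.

d' = 2.26

H = 104/150 = 0.6933
FA = 6/150 = 0.0400
z(0.6933) = 0.505, z(0.0400) = -1.751
d' = z(H) − z(FA) = 0.505 − (-1.751) = 2.256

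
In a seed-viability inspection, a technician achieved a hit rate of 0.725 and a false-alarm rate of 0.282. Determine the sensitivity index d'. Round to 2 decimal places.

Φ⁻¹(H) = 0.5978
Φ⁻¹(FA) = -0.5769
d' = z(H) − z(FA) = 0.5978 − (-0.5769) = 1.1747

d' = 1.17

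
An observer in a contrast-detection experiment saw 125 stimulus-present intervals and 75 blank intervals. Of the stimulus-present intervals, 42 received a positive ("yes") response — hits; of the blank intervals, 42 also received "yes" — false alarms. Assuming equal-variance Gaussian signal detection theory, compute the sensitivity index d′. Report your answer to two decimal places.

H = 42/125 = 0.3360
FA = 42/75 = 0.5600
z(H) = z(0.3360) = -0.423
z(FA) = z(0.5600) = 0.151
d' = z(H) − z(FA) = -0.423 − 0.151 = -0.574

d′ = -0.57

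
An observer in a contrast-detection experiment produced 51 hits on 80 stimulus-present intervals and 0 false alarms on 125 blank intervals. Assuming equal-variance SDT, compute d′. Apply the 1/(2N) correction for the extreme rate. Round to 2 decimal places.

The false-alarm rate is 0/125 = 0, so apply the 1/(2N) correction: FA → 1/(2·125) = 0.00400.
z(H) = z(0.63750) = 0.352
z(FA) = z(0.00400) = -2.652
d' = 0.352 − (-2.652) = 3.004

d′ = 3.00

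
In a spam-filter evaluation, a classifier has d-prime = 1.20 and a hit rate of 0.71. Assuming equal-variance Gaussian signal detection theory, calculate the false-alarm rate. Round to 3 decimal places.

false-alarm rate = 0.259

z(hit rate) = z(0.71) = 0.5534
z(FA) = z(H) − d' = 0.5534 − 1.20 = -0.6466
false-alarm rate = Φ(-0.6466) = 0.2589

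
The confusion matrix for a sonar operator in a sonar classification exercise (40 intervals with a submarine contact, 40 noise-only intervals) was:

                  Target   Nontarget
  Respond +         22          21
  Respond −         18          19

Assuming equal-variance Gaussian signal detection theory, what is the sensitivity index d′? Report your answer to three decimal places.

H = 22/40 = 0.5500
FA = 21/40 = 0.5250
Φ⁻¹(H) = Φ⁻¹(0.5500) = 0.1257
Φ⁻¹(FA) = Φ⁻¹(0.5250) = 0.0627
d' = z(H) − z(FA) = 0.1257 − 0.0627 = 0.0630

d′ = 0.063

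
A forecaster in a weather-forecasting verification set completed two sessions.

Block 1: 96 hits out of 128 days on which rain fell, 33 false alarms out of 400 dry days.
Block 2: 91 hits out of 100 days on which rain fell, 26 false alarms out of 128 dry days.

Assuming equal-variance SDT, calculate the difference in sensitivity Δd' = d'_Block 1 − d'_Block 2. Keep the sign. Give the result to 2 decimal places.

Block 1: z(0.7500) = 0.674, z(0.0825) = -1.388, d' = 2.062
Block 2: z(0.9100) = 1.341, z(0.2031) = -0.831, d' = 2.172
Δd' = d'_Block 1 − d'_Block 2 = 2.062 − 2.172 = -0.110
Block 2 has the higher sensitivity.

Δd' = -0.11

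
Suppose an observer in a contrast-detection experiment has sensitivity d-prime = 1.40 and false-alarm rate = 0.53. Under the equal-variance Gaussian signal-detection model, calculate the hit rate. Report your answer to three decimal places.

hit rate = 0.930

z(false-alarm rate) = z(0.53) = 0.0753
z(H) = z(FA) + d' = 0.0753 + 1.40 = 1.4753
hit rate = Φ(1.4753) = 0.9299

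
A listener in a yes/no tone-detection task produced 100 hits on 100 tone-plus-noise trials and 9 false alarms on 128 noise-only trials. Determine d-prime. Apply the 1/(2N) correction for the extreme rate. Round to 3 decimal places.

d-prime = 4.049

The hit rate is 100/100 = 1, so apply the 1/(2N) correction: H → 1 − 1/(2·100) = 0.99500.
z(H) = z(0.99500) = 2.5758
z(FA) = z(0.07031) = -1.4735
d' = 2.5758 − (-1.4735) = 4.0493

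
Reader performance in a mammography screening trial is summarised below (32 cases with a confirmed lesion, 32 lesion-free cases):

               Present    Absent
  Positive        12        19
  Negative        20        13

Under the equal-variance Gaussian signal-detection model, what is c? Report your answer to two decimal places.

c = 0.04

H = 12/32 = 0.3750
FA = 19/32 = 0.5938
z(H) = -0.3186
z(FA) = 0.2373
c = −½·[z(H) + z(FA)] = −0.5 × (-0.3186 + 0.2373) = 0.04065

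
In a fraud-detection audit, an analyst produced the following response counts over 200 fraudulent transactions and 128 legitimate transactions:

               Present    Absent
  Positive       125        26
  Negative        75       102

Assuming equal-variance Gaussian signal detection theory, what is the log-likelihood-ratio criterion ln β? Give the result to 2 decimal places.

H = 125/200 = 0.6250
FA = 26/128 = 0.2031
z(H) = 0.319
z(FA) = -0.831
ln β = −½·[z(H)² − z(FA)²] = −0.5 × (0.102 − 0.691) = 0.2945

ln β = 0.29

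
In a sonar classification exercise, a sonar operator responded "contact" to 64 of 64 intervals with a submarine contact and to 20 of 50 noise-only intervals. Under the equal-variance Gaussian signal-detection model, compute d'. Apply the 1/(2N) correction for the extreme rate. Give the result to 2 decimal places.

The hit rate is 64/64 = 1, so apply the 1/(2N) correction: H → 1 − 1/(2·64) = 0.99219.
z(H) = z(0.99219) = 2.418
z(FA) = z(0.40000) = -0.253
d' = 2.418 − (-0.253) = 2.671

d' = 2.67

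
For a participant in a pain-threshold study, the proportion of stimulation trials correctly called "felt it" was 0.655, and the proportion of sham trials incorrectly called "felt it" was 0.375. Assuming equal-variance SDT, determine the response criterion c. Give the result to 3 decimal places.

z(H) = 0.3989
z(FA) = -0.3186
c = −½·[z(H) + z(FA)] = −0.5 × (0.3989 + (-0.3186)) = -0.04015

c = -0.040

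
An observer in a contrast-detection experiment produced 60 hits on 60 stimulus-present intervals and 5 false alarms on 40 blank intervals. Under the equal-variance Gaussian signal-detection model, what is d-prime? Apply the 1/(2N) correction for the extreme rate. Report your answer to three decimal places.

The hit rate is 60/60 = 1, so apply the 1/(2N) correction: H → 1 − 1/(2·60) = 0.99167.
z(H) = z(0.99167) = 2.3941
z(FA) = z(0.12500) = -1.1503
d' = 2.3941 − (-1.1503) = 3.5444

d-prime = 3.544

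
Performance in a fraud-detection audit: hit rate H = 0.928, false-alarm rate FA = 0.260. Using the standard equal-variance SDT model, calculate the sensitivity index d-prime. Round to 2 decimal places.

z(H) = z(0.928) = 1.461
z(FA) = z(0.260) = -0.643
d' = z(H) − z(FA) = 1.461 − (-0.643) = 2.104

d-prime = 2.10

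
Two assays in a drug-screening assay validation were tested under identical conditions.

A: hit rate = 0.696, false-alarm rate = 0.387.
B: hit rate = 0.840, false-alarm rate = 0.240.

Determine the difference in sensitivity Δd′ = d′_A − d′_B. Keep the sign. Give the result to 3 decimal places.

A: z(0.696) = 0.5129, z(0.387) = -0.2871, d' = 0.8000
B: z(0.840) = 0.9945, z(0.240) = -0.7063, d' = 1.7008
Δd' = d'_A − d'_B = 0.8000 − 1.7008 = -0.9008
B has the higher sensitivity.

Δd′ = -0.901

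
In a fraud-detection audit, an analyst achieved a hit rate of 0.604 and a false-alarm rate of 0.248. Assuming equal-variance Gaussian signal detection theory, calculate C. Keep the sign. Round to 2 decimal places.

C = 0.21

z(H) = z(0.604) = 0.264
z(FA) = z(0.248) = -0.681
c = −½·[z(H) + z(FA)] = −0.5 × (0.264 + (-0.681)) = 0.2085
c > 0: the analyst has a conservative response bias.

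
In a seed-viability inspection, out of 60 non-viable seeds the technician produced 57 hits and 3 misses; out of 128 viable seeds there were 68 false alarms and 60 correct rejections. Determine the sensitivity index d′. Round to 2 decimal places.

d′ = 1.57

H = 57/60 = 0.9500
FA = 68/128 = 0.5312
z(H) = 1.645
z(FA) = 0.078
d' = z(H) − z(FA) = 1.645 − 0.078 = 1.567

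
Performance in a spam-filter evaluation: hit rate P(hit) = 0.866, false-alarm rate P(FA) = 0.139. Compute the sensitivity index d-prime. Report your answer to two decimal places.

d-prime = 2.19

Φ⁻¹(H) = Φ⁻¹(0.866) = 1.1077
Φ⁻¹(FA) = Φ⁻¹(0.139) = -1.0848
d' = z(H) − z(FA) = 1.1077 − (-1.0848) = 2.1925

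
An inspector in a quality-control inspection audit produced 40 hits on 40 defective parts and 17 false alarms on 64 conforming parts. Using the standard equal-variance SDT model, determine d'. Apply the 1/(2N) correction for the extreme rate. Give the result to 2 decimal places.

The hit rate is 40/40 = 1, so apply the 1/(2N) correction: H → 1 − 1/(2·40) = 0.98750.
z(H) = z(0.98750) = 2.241
z(FA) = z(0.26562) = -0.626
d' = 2.241 − (-0.626) = 2.867

d' = 2.87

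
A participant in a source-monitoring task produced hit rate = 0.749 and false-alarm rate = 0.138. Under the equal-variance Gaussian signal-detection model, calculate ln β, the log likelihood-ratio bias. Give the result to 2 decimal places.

z(H) = 0.671
z(FA) = -1.089
ln β = −½·[z(H)² − z(FA)²] = −0.5 × (0.450 − 1.186) = 0.368

ln β = 0.37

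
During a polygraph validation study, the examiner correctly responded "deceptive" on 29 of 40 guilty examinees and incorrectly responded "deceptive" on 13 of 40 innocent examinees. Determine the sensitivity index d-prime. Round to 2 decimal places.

H = 29/40 = 0.7250
FA = 13/40 = 0.3250
z(H) = z(0.7250) = 0.5978
z(FA) = z(0.3250) = -0.4538
d' = z(H) − z(FA) = 0.5978 − (-0.4538) = 1.0516

d-prime = 1.05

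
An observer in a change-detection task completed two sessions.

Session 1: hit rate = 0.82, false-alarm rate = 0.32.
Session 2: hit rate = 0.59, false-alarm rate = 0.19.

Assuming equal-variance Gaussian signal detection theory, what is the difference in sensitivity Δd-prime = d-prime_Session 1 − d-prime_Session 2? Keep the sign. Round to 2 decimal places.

Δd-prime = 0.28

Session 1: z(0.82) = 0.915, z(0.32) = -0.468, d' = 1.383
Session 2: z(0.59) = 0.228, z(0.19) = -0.878, d' = 1.106
Δd' = d'_Session 1 − d'_Session 2 = 1.383 − 1.106 = 0.277
Session 1 has the higher sensitivity.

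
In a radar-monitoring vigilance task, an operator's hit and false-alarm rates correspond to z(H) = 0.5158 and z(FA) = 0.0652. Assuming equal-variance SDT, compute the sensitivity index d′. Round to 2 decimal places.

d′ = 0.45

d' = z(H) − z(FA) = 0.5158 − 0.0652 = 0.4506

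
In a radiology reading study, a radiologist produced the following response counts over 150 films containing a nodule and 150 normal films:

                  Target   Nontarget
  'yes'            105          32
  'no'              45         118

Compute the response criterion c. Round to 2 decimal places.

H = 105/150 = 0.7000
FA = 32/150 = 0.2133
z(H) = z(0.7000) = 0.5244
z(FA) = z(0.2133) = -0.7950
c = −½·[z(H) + z(FA)] = −0.5 × (0.5244 + (-0.7950)) = 0.1353
c > 0: the radiologist has a conservative response bias.

c = 0.14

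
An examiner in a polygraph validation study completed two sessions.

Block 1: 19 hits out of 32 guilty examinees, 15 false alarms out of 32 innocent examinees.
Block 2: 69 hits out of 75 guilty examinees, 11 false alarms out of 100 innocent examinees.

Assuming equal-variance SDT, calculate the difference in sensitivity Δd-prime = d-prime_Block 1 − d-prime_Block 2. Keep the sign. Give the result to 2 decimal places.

Δd-prime = -2.32

Block 1: z(0.5938) = 0.237, z(0.4688) = -0.078, d' = 0.315
Block 2: z(0.9200) = 1.405, z(0.1100) = -1.227, d' = 2.632
Δd' = d'_Block 1 − d'_Block 2 = 0.315 − 2.632 = -2.317
Block 2 has the higher sensitivity.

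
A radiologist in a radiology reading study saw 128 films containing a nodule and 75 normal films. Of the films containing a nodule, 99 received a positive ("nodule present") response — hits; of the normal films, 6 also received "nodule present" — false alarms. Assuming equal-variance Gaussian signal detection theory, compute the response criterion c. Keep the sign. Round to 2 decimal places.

c = 0.33

H = 99/128 = 0.7734
FA = 6/75 = 0.0800
z(0.7734) = 0.7501, z(0.0800) = -1.4051
c = −½·[z(H) + z(FA)] = −0.5 × (0.7501 + (-1.4051)) = 0.3275
c > 0: the radiologist has a conservative response bias.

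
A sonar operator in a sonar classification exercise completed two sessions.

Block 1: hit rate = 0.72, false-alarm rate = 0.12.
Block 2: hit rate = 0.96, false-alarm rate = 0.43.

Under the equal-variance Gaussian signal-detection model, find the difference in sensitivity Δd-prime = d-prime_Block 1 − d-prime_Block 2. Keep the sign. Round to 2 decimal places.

Block 1: z(0.72) = 0.583, z(0.12) = -1.175, d' = 1.758
Block 2: z(0.96) = 1.751, z(0.43) = -0.176, d' = 1.927
Δd' = d'_Block 1 − d'_Block 2 = 1.758 − 1.927 = -0.169
Block 2 has the higher sensitivity.

Δd-prime = -0.17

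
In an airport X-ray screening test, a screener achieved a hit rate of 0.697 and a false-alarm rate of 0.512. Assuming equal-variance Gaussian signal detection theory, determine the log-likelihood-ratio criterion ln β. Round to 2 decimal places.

z(H) = z(0.697) = 0.516
z(FA) = z(0.512) = 0.030
ln β = −½·[z(H)² − z(FA)²] = −0.5 × (0.266 − 0.001) = -0.1325

ln β = -0.13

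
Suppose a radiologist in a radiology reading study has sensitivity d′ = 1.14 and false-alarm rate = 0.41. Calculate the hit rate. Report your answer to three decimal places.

z(false-alarm rate) = z(0.41) = -0.2275
z(H) = z(FA) + d' = -0.2275 + 1.14 = 0.9125
hit rate = Φ(0.9125) = 0.8192

hit rate = 0.819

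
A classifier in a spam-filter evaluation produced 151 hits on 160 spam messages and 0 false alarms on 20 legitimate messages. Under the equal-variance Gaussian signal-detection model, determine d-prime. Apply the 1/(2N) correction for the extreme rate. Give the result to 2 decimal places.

The false-alarm rate is 0/20 = 0, so apply the 1/(2N) correction: FA → 1/(2·20) = 0.02500.
z(H) = z(0.94375) = 1.587
z(FA) = z(0.02500) = -1.960
d' = 1.587 − (-1.960) = 3.547

d-prime = 3.55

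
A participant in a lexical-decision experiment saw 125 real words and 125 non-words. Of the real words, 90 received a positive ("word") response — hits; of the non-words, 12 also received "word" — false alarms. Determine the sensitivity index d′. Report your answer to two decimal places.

d′ = 1.89

H = 90/125 = 0.7200
FA = 12/125 = 0.0960
Φ⁻¹(H) = 0.583
Φ⁻¹(FA) = -1.305
d' = z(H) − z(FA) = 0.583 − (-1.305) = 1.888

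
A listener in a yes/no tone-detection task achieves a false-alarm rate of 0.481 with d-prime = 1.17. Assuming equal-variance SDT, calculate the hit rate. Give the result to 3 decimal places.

z(false-alarm rate) = z(0.481) = -0.0476
z(H) = z(FA) + d' = -0.0476 + 1.17 = 1.1224
hit rate = Φ(1.1224) = 0.8692

hit rate = 0.869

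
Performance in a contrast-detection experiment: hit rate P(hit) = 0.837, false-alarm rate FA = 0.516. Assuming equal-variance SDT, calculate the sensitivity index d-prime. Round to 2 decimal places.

z(H) = z(0.837) = 0.9822
z(FA) = z(0.516) = 0.0401
d' = z(H) − z(FA) = 0.9822 − 0.0401 = 0.9421

d-prime = 0.94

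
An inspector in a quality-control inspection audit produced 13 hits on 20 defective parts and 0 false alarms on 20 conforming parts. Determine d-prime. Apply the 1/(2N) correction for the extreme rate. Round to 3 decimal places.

d-prime = 2.345

The false-alarm rate is 0/20 = 0, so apply the 1/(2N) correction: FA → 1/(2·20) = 0.02500.
z(H) = z(0.65000) = 0.3853
z(FA) = z(0.02500) = -1.9600
d' = 0.3853 − (-1.9600) = 2.3453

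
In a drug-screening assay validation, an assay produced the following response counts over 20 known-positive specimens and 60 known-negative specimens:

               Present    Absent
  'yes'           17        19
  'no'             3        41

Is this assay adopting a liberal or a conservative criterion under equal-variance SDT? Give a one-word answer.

liberal

z(H) = 1.036, z(FA) = -0.477
c = −½·(z(H) + z(FA)) = -0.2795
c < 0 → liberal criterion (biased toward responding “yes”).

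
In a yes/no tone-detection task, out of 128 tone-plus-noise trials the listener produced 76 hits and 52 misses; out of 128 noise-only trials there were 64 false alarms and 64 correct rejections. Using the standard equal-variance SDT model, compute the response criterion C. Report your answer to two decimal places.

H = 76/128 = 0.5938
FA = 64/128 = 0.5000
Φ⁻¹(H) = Φ⁻¹(0.5938) = 0.2373
Φ⁻¹(FA) = Φ⁻¹(0.5000) = 0.0000
c = −½·[z(H) + z(FA)] = −0.5 × (0.2373 + 0.0000) = -0.11865
c < 0: the listener has a liberal response bias.

C = -0.12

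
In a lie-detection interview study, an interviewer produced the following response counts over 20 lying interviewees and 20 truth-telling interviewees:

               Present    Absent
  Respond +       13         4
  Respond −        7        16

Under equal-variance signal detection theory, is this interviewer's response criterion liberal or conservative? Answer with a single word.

conservative

z(H) = 0.385, z(FA) = -0.842
c = −½·(z(H) + z(FA)) = 0.2285
c > 0 → conservative criterion (biased toward responding “no”).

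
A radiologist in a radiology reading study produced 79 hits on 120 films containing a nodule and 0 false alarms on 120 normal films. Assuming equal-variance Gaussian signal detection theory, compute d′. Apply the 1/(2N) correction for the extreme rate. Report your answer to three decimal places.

d′ = 3.046

The false-alarm rate is 0/120 = 0, so apply the 1/(2N) correction: FA → 1/(2·120) = 0.00417.
z(H) = z(0.65833) = 0.4079
z(FA) = z(0.00417) = -2.6380
d' = 0.4079 − (-2.6380) = 3.0459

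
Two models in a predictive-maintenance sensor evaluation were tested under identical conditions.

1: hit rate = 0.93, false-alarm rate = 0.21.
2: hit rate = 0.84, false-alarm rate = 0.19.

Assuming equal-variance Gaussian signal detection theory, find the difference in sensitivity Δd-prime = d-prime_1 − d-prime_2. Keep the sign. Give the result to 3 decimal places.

Δd-prime = 0.410

1: z(0.93) = 1.4758, z(0.21) = -0.8064, d' = 2.2822
2: z(0.84) = 0.9945, z(0.19) = -0.8779, d' = 1.8724
Δd' = d'_1 − d'_2 = 2.2822 − 1.8724 = 0.4098
1 has the higher sensitivity.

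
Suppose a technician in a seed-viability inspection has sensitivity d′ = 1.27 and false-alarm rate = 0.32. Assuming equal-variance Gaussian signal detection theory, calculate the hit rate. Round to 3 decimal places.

z(false-alarm rate) = z(0.32) = -0.4677
z(H) = z(FA) + d' = -0.4677 + 1.27 = 0.8023
hit rate = Φ(0.8023) = 0.7888

hit rate = 0.789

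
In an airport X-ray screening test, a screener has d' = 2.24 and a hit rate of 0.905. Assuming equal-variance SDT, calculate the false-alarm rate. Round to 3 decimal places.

z(hit rate) = z(0.905) = 1.3106
z(FA) = z(H) − d' = 1.3106 − 2.24 = -0.9294
false-alarm rate = Φ(-0.9294) = 0.1763

false-alarm rate = 0.176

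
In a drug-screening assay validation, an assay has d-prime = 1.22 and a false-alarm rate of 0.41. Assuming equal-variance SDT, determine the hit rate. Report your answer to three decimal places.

z(false-alarm rate) = z(0.41) = -0.2275
z(H) = z(FA) + d' = -0.2275 + 1.22 = 0.9925
hit rate = Φ(0.9925) = 0.8395

hit rate = 0.840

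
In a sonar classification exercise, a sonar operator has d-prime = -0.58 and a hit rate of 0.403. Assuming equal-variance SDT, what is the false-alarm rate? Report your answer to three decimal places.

z(hit rate) = z(0.403) = -0.2456
z(FA) = z(H) − d' = -0.2456 − (-0.58) = 0.3344
false-alarm rate = Φ(0.3344) = 0.6310

false-alarm rate = 0.631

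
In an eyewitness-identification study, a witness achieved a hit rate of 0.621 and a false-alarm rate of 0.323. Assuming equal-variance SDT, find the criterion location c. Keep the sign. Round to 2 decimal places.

c = 0.08

z(H) = z(0.621) = 0.3081
z(FA) = z(0.323) = -0.4593
c = −½·[z(H) + z(FA)] = −0.5 × (0.3081 + (-0.4593)) = 0.0756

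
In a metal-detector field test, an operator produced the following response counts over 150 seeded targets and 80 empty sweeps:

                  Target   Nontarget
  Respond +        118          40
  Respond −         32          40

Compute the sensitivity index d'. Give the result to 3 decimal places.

H = 118/150 = 0.7867
FA = 40/80 = 0.5000
z(H) = z(0.7867) = 0.7950
z(FA) = z(0.5000) = 0.0000
d' = z(H) − z(FA) = 0.7950 − 0.0000 = 0.7950

d' = 0.795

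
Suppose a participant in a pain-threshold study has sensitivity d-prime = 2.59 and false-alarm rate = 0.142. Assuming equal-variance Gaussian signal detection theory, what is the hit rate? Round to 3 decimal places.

z(false-alarm rate) = z(0.142) = -1.0714
z(H) = z(FA) + d' = -1.0714 + 2.59 = 1.5186
hit rate = Φ(1.5186) = 0.9356

hit rate = 0.936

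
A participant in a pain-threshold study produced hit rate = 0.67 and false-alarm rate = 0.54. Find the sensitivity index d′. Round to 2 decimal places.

z(H) = z(0.67) = 0.4399
z(FA) = z(0.54) = 0.1004
d' = z(H) − z(FA) = 0.4399 − 0.1004 = 0.3395

d′ = 0.34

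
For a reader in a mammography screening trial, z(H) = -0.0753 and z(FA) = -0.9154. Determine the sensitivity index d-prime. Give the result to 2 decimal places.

d' = z(H) − z(FA) = -0.0753 − (-0.9154) = 0.8401

d-prime = 0.84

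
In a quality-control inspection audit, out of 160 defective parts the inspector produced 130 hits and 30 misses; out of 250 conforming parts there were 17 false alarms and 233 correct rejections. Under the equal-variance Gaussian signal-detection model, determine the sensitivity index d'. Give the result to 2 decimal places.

d' = 2.38

H = 130/160 = 0.8125
FA = 17/250 = 0.0680
z(H) = 0.8871
z(FA) = -1.4909
d' = z(H) − z(FA) = 0.8871 − (-1.4909) = 2.3780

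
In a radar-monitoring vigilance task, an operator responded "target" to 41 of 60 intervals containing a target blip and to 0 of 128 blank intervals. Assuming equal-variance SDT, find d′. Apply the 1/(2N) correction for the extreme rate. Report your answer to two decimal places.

d′ = 3.14

The false-alarm rate is 0/128 = 0, so apply the 1/(2N) correction: FA → 1/(2·128) = 0.00391.
z(H) = z(0.68333) = 0.477
z(FA) = z(0.00391) = -2.660
d' = 0.477 − (-2.660) = 3.137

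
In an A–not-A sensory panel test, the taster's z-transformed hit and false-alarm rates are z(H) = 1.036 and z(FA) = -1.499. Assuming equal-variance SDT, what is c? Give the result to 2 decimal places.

c = 0.23

c = −½·[z(H) + z(FA)] = −½·(1.036 + (-1.499)) = 0.2315
c > 0: the taster has a conservative response bias.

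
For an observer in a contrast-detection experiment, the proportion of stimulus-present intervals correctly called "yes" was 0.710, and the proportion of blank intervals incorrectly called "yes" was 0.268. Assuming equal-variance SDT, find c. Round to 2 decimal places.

Φ⁻¹(H) = 0.553
Φ⁻¹(FA) = -0.619
c = −½·[z(H) + z(FA)] = −0.5 × (0.553 + (-0.619)) = 0.033
c > 0: the observer has a conservative response bias.

c = 0.03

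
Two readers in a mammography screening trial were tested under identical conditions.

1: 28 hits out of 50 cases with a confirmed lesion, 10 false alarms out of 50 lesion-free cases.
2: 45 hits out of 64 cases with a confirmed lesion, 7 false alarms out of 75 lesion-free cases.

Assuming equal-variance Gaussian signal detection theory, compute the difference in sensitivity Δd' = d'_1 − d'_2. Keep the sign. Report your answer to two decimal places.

Δd' = -0.86

1: z(0.5600) = 0.151, z(0.2000) = -0.842, d' = 0.993
2: z(0.7031) = 0.533, z(0.0933) = -1.321, d' = 1.854
Δd' = d'_1 − d'_2 = 0.993 − 1.854 = -0.861
2 has the higher sensitivity.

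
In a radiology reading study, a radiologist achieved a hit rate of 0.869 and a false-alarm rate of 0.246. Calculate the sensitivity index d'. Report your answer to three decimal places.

d' = 1.809

z(H) = z(0.869) = 1.1217
z(FA) = z(0.246) = -0.6871
d' = z(H) − z(FA) = 1.1217 − (-0.6871) = 1.8088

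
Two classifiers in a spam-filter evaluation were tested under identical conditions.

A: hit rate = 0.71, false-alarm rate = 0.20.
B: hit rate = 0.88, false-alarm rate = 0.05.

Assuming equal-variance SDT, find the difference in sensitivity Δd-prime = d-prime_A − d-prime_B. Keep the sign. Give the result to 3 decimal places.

A: z(0.71) = 0.5534, z(0.20) = -0.8416, d' = 1.3950
B: z(0.88) = 1.1750, z(0.05) = -1.6449, d' = 2.8199
Δd' = d'_A − d'_B = 1.3950 − 2.8199 = -1.4249
B has the higher sensitivity.

Δd-prime = -1.425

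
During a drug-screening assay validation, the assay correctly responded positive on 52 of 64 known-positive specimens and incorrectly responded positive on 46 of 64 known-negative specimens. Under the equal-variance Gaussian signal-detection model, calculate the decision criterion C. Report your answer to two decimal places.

C = -0.73

H = 52/64 = 0.8125
FA = 46/64 = 0.7188
z(H) = 0.887
z(FA) = 0.579
c = −½·[z(H) + z(FA)] = −0.5 × (0.887 + 0.579) = -0.733
c < 0: the assay has a liberal response bias.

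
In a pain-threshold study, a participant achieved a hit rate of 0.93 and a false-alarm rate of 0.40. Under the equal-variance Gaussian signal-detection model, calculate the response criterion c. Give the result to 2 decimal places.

c = -0.61

z(H) = z(0.93) = 1.476
z(FA) = z(0.40) = -0.253
c = −½·[z(H) + z(FA)] = −0.5 × (1.476 + (-0.253)) = -0.6115
c < 0: the participant has a liberal response bias.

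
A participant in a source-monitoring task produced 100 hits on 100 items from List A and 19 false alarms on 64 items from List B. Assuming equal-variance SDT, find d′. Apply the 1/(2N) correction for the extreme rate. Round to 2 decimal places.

The hit rate is 100/100 = 1, so apply the 1/(2N) correction: H → 1 − 1/(2·100) = 0.99500.
z(H) = z(0.99500) = 2.576
z(FA) = z(0.29688) = -0.533
d' = 2.576 − (-0.533) = 3.109

d′ = 3.11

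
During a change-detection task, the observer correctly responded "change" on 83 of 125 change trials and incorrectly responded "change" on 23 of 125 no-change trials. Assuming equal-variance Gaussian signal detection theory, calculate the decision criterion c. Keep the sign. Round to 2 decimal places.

H = 83/125 = 0.6640
FA = 23/125 = 0.1840
z(0.6640) = 0.423, z(0.1840) = -0.900
c = −½·[z(H) + z(FA)] = −0.5 × (0.423 + (-0.900)) = 0.2385
c > 0: the observer has a conservative response bias.

c = 0.24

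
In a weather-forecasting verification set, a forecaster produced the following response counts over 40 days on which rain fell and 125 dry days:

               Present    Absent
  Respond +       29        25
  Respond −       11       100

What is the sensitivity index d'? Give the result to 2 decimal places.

H = 29/40 = 0.7250
FA = 25/125 = 0.2000
z(H) = z(0.7250) = 0.5978
z(FA) = z(0.2000) = -0.8416
d' = z(H) − z(FA) = 0.5978 − (-0.8416) = 1.4394

d' = 1.44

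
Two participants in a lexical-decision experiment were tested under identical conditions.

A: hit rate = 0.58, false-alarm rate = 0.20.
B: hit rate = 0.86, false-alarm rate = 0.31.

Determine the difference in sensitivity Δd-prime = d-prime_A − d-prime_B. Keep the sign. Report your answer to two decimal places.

A: z(0.58) = 0.202, z(0.20) = -0.842, d' = 1.044
B: z(0.86) = 1.080, z(0.31) = -0.496, d' = 1.576
Δd' = d'_A − d'_B = 1.044 − 1.576 = -0.532
B has the higher sensitivity.

Δd-prime = -0.53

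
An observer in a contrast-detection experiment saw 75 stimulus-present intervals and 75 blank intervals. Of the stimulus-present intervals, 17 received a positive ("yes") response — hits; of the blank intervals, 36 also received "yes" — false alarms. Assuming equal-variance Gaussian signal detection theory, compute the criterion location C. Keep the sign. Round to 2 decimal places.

C = 0.40

H = 17/75 = 0.2267
FA = 36/75 = 0.4800
z(H) = z(0.2267) = -0.7498
z(FA) = z(0.4800) = -0.0502
c = −½·[z(H) + z(FA)] = −0.5 × (-0.7498 + (-0.0502)) = 0.4000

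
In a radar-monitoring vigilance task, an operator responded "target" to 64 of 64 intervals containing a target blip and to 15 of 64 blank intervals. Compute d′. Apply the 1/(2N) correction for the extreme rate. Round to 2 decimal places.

d′ = 3.14

The hit rate is 64/64 = 1, so apply the 1/(2N) correction: H → 1 − 1/(2·64) = 0.99219.
z(H) = z(0.99219) = 2.418
z(FA) = z(0.23438) = -0.724
d' = 2.418 − (-0.724) = 3.142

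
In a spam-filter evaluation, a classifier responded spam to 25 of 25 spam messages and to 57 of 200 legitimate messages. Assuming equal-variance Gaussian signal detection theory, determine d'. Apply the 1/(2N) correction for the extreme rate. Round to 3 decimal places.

d' = 2.622

The hit rate is 25/25 = 1, so apply the 1/(2N) correction: H → 1 − 1/(2·25) = 0.98000.
z(H) = z(0.98000) = 2.0537
z(FA) = z(0.28500) = -0.5681
d' = 2.0537 − (-0.5681) = 2.6218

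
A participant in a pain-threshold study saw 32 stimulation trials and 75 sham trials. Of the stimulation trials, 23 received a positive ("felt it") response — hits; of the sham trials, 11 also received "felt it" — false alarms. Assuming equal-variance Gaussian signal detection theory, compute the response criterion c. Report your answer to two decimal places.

c = 0.24

H = 23/32 = 0.7188
FA = 11/75 = 0.1467
z(H) = 0.5793
z(FA) = -1.0507
c = −½·[z(H) + z(FA)] = −0.5 × (0.5793 + (-1.0507)) = 0.2357
c > 0: the participant has a conservative response bias.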